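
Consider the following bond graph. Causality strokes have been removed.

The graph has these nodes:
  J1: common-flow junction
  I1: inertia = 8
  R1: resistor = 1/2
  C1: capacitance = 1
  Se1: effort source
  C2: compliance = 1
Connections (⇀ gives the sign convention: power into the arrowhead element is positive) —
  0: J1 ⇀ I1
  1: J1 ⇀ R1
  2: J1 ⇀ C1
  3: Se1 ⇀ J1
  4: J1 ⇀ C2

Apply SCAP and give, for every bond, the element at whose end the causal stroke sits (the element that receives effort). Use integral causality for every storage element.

bond 3 stroke→J1  (Se1 fixes effort; stroke away)
bond 0 stroke→I1  (prefer integral on I1)
bond 1 stroke→J1  (1-jn J1 has f-setter on 0)
bond 2 stroke→J1  (J1 flow already set via bond 0)
bond 4 stroke→J1  (1-jn J1 has f-setter on 0)

b0 stroke at I1
b1 stroke at J1
b2 stroke at J1
b3 stroke at J1
b4 stroke at J1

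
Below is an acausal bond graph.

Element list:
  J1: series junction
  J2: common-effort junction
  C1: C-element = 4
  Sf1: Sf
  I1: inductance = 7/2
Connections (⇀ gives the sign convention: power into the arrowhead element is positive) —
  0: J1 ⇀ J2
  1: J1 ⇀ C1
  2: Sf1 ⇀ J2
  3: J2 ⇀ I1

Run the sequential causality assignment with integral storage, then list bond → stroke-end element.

bond 2 stroke at Sf1  (Sf1 (Sf) sets flow on bond)
bond 1 stroke at J1  (C1: C, integral causality)
bond 0 stroke at J2  (J1: last free bond brings flow in)
bond 3 stroke at I1  (J2: bond 0 brought effort, rest push out)

β0 →J2
β1 →J1
β2 →Sf1
β3 →I1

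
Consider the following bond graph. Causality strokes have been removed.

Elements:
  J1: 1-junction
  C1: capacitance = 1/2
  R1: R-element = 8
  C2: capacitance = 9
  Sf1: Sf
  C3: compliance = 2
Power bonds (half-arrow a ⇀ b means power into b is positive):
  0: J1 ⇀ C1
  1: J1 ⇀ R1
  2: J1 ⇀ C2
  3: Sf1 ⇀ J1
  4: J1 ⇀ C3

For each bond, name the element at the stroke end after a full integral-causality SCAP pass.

b3 |Sf1  (Sf1: flow source, stroke at near end)
b0 |J1  (J1 flow already set via bond 3)
b1 |J1  (common-f at J1 fixed by 3)
b2 |J1  (J1 flow already set via bond 3)
b4 |J1  (J1 flow already set via bond 3)

bond 0 |J1
bond 1 |J1
bond 2 |J1
bond 3 |Sf1
bond 4 |J1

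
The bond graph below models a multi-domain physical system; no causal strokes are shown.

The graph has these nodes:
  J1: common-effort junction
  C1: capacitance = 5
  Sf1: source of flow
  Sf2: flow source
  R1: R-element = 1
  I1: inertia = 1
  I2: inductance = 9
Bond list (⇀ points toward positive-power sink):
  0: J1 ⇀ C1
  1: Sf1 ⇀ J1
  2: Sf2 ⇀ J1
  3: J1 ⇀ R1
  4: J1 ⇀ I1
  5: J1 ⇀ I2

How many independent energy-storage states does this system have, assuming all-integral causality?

3  (C1, I1, I2 all integral)

bond 1 stroke→Sf1  (Sf1 fixes flow; stroke at Sf1)
bond 2 stroke→Sf2  (source Sf2 imposes f)
bond 0 stroke→J1  (C1: C, integral causality)
bond 3 stroke→R1  (J1: bond 0 brought effort, rest push out)
bond 4 stroke→I1  (common-e at J1 fixed by 0)
bond 5 stroke→I2  (J1: bond 0 brought effort, rest push out)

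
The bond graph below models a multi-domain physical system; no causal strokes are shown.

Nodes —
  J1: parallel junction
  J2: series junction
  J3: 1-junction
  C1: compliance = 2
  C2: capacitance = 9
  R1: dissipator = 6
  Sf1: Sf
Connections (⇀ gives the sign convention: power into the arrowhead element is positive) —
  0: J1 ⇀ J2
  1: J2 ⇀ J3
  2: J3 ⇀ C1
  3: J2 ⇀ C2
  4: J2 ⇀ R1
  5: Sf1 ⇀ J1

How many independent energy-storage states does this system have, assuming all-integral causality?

2  (C1, C2 all integral)

bond 5 stroke→Sf1  (source Sf1 imposes f)
bond 0 stroke→J1  (only one effort-in slot at J1)
bond 1 stroke→J2  (1-jn J2 has f-setter on 0)
bond 3 stroke→J2  (J2: bond 0 brought flow, rest push out)
bond 4 stroke→J2  (common-f at J2 fixed by 0)
bond 2 stroke→J3  (J3 flow already set via bond 1)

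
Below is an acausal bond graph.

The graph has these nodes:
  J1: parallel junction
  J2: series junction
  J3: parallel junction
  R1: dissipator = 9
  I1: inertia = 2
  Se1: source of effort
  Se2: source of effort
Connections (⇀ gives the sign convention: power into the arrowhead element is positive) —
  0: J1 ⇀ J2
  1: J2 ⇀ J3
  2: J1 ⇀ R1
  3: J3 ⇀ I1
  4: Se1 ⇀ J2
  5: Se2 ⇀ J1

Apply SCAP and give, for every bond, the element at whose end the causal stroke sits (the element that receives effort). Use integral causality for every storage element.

β4 stroke at J2  (Se1 (Se) sets effort on bond)
β5 stroke at J1  (source Se2 imposes e)
β0 stroke at J2  (J1: bond 5 brought effort, rest push out)
β2 stroke at R1  (0-jn J1 has e-setter on 5)
β1 stroke at J3  (closing 1-jn rule on J2)
β3 stroke at I1  (J3 effort already set via bond 1)

β0 stroke at J2
β1 stroke at J3
β2 stroke at R1
β3 stroke at I1
β4 stroke at J2
β5 stroke at J1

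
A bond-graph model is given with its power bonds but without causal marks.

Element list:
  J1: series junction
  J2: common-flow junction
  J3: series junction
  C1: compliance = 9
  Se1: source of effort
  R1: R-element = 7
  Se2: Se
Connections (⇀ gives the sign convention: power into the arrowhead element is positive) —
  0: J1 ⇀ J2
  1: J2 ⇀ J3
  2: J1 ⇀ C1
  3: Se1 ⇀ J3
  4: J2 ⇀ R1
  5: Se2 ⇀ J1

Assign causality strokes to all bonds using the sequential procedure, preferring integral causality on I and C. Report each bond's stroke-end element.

β0 stroke at J2
β1 stroke at J2
β2 stroke at J1
β3 stroke at J3
β4 stroke at R1
β5 stroke at J1

bond 3 |J3  (Se1 fixes effort; stroke away)
bond 5 |J1  (source Se2 imposes e)
bond 1 |J2  (J3 needs exactly one f-in)
bond 2 |J1  (C1: C, integral causality)
bond 0 |J2  (J1: last free bond brings flow in)
bond 4 |R1  (J2: last free bond brings flow in)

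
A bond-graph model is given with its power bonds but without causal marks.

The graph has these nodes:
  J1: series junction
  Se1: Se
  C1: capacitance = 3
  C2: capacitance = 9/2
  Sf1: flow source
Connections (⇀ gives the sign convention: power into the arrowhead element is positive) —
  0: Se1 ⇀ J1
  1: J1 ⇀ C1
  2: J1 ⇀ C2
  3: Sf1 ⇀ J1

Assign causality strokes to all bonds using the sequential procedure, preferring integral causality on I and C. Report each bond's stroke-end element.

b0 stroke at J1
b1 stroke at J1
b2 stroke at J1
b3 stroke at Sf1

β0 stroke→J1  (source Se1 imposes e)
β3 stroke→Sf1  (Sf1 fixes flow; stroke at Sf1)
β1 stroke→J1  (1-jn J1 has f-setter on 3)
β2 stroke→J1  (common-f at J1 fixed by 3)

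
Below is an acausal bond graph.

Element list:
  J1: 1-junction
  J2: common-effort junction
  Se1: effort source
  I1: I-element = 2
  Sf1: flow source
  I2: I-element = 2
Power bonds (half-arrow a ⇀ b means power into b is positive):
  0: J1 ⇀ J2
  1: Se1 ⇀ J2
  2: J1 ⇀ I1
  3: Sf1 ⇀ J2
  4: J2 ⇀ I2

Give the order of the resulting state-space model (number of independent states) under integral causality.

2  (I1, I2 all integral)

bond 1 →J2  (Se1 (Se) sets effort on bond)
bond 3 →Sf1  (Sf1: flow source, stroke at near end)
bond 0 →J1  (J2: bond 1 brought effort, rest push out)
bond 4 →I2  (common-e at J2 fixed by 1)
bond 2 →I1  (closing 1-jn rule on J1)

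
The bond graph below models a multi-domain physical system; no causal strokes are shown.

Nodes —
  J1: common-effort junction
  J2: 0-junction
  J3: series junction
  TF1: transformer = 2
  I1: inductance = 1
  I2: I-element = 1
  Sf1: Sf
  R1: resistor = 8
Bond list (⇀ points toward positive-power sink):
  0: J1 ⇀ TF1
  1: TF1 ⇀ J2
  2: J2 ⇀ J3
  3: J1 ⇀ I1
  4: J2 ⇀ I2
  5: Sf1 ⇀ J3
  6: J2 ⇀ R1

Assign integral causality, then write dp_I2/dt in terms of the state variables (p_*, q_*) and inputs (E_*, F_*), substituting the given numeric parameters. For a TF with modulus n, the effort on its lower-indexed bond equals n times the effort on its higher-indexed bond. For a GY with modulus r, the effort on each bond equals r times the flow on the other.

b5 |Sf1  (Sf1 (Sf) sets flow on bond)
b2 |J3  (1-jn J3 has f-setter on 5)
b3 |I1  (prefer integral on I1)
b0 |J1  (closing 0-jn rule on J1)
b1 |TF1  (TF TF1: opposite of bond 0)
b4 |I2  (prefer integral on I2)
b6 |J2  (J2: last free bond brings effort in)

dp_I2/dt = -8*F_Sf1 - 16*p_I1 - 8*p_I2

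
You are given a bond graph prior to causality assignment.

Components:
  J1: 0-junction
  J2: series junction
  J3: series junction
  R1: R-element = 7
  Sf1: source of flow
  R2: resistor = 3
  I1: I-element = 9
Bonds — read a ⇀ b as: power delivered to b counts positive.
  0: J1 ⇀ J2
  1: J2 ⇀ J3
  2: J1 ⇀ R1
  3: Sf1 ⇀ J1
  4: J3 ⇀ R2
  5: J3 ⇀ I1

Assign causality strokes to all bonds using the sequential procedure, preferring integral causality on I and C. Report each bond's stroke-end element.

b0 stroke→J2
b1 stroke→J3
b2 stroke→J1
b3 stroke→Sf1
b4 stroke→J3
b5 stroke→I1

b3 stroke at Sf1  (Sf1 (Sf) sets flow on bond)
b5 stroke at I1  (I1 integral (f out))
b1 stroke at J3  (J3: bond 5 brought flow, rest push out)
b4 stroke at J3  (1-jn J3 has f-setter on 5)
b0 stroke at J2  (J2 flow already set via bond 1)
b2 stroke at J1  (J1: last free bond brings effort in)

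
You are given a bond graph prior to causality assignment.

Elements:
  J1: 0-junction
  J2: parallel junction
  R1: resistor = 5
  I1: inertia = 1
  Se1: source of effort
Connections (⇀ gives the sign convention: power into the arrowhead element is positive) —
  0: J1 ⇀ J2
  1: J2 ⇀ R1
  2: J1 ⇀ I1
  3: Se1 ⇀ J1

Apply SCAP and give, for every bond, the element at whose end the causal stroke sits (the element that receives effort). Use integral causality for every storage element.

#0 stroke at J2
#1 stroke at R1
#2 stroke at I1
#3 stroke at J1

#3 stroke at J1  (source Se1 imposes e)
#0 stroke at J2  (common-e at J1 fixed by 3)
#2 stroke at I1  (J1: bond 3 brought effort, rest push out)
#1 stroke at R1  (J2: bond 0 brought effort, rest push out)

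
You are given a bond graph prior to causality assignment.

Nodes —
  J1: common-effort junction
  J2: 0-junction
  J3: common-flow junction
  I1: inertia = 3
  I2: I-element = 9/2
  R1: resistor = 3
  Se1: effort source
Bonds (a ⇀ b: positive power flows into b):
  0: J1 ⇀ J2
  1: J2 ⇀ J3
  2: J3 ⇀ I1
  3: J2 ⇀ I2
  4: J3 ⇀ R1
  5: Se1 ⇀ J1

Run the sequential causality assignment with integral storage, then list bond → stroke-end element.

β5 stroke→J1  (Se1: effort source, stroke at far end)
β0 stroke→J2  (J1 effort already set via bond 5)
β1 stroke→J3  (common-e at J2 fixed by 0)
β3 stroke→I2  (common-e at J2 fixed by 0)
β2 stroke→I1  (I1 integral (f out))
β4 stroke→J3  (J3: bond 2 brought flow, rest push out)

bond 0 stroke→J2
bond 1 stroke→J3
bond 2 stroke→I1
bond 3 stroke→I2
bond 4 stroke→J3
bond 5 stroke→J1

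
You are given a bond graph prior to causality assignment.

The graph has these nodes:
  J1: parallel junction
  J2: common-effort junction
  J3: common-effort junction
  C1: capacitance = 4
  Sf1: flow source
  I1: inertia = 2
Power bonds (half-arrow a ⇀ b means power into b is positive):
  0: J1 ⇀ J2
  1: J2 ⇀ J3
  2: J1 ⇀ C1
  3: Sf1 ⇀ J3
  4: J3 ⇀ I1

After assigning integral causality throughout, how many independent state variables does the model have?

2  (C1, I1 all integral)

b3 |Sf1  (Sf1 fixes flow; stroke at Sf1)
b2 |J1  (C1 integral (e out))
b0 |J2  (J1: bond 2 brought effort, rest push out)
b1 |J3  (common-e at J2 fixed by 0)
b4 |I1  (0-jn J3 has e-setter on 1)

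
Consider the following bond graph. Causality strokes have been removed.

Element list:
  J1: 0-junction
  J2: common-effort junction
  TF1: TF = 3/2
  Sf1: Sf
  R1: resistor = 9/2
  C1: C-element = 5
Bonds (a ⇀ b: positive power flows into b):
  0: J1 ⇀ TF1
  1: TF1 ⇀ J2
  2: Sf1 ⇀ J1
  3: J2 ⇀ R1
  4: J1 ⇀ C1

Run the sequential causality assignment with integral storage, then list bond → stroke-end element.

β2 →Sf1  (source Sf1 imposes f)
β4 →J1  (C1 integral (e out))
β0 →TF1  (common-e at J1 fixed by 4)
β1 →J2  (TF1: transformer flips bond 0)
β3 →R1  (J2 effort already set via bond 1)

#0 stroke→TF1
#1 stroke→J2
#2 stroke→Sf1
#3 stroke→R1
#4 stroke→J1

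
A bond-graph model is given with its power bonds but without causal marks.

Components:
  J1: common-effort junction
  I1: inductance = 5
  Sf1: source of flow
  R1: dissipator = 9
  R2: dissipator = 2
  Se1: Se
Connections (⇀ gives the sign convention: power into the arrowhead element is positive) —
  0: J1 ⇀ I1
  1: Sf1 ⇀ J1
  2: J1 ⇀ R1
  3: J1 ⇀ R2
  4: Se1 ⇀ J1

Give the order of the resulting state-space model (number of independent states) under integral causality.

#1 stroke at Sf1  (Sf1 (Sf) sets flow on bond)
#4 stroke at J1  (Se1 (Se) sets effort on bond)
#0 stroke at I1  (0-jn J1 has e-setter on 4)
#2 stroke at R1  (J1 effort already set via bond 4)
#3 stroke at R2  (common-e at J1 fixed by 4)

1  (I1 all integral)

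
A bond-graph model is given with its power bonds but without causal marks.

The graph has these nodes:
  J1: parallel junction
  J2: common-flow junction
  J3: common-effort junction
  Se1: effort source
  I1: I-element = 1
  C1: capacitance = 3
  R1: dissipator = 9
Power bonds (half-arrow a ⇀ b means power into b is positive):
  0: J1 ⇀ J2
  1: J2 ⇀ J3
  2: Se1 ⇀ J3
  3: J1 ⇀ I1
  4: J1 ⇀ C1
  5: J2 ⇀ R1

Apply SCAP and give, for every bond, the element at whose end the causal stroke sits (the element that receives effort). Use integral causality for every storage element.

#0 stroke→J2
#1 stroke→J2
#2 stroke→J3
#3 stroke→I1
#4 stroke→J1
#5 stroke→R1

bond 2 →J3  (Se1: effort source, stroke at far end)
bond 1 →J2  (J3 effort already set via bond 2)
bond 3 →I1  (I1 outputs flow p/I1)
bond 4 →J1  (prefer integral on C1)
bond 0 →J2  (J1: bond 4 brought effort, rest push out)
bond 5 →R1  (only one flow-in slot at J2)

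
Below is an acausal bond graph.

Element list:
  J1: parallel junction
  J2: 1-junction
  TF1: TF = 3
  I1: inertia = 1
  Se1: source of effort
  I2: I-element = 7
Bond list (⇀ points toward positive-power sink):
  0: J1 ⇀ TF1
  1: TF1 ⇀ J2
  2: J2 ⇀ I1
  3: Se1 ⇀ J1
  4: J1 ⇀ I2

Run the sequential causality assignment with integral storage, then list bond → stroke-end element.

#0 stroke at TF1
#1 stroke at J2
#2 stroke at I1
#3 stroke at J1
#4 stroke at I2

b3 |J1  (Se1 fixes effort; stroke away)
b0 |TF1  (0-jn J1 has e-setter on 3)
b4 |I2  (J1 effort already set via bond 3)
b1 |J2  (TF1 one-in-one-out from 0)
b2 |I1  (J2: last free bond brings flow in)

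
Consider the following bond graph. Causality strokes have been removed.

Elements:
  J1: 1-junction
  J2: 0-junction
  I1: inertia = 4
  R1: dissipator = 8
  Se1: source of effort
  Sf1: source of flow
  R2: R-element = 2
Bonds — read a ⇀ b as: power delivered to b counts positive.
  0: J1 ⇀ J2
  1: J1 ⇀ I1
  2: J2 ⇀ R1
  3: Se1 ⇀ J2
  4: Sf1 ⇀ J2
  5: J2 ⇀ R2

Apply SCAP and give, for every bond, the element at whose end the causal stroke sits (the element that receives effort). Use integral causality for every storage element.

bond 3 →J2  (source Se1 imposes e)
bond 4 →Sf1  (Sf1 (Sf) sets flow on bond)
bond 0 →J1  (0-jn J2 has e-setter on 3)
bond 2 →R1  (common-e at J2 fixed by 3)
bond 5 →R2  (J2: bond 3 brought effort, rest push out)
bond 1 →I1  (closing 1-jn rule on J1)

b0 stroke→J1
b1 stroke→I1
b2 stroke→R1
b3 stroke→J2
b4 stroke→Sf1
b5 stroke→R2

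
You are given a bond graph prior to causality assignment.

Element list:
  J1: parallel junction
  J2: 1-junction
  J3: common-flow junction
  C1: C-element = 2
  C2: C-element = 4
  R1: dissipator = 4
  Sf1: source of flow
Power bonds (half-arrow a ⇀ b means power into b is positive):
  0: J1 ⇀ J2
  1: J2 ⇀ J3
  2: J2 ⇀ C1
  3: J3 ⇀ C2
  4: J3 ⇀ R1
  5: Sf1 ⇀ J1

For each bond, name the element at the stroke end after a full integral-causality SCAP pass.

b5 |Sf1  (Sf1 fixes flow; stroke at Sf1)
b0 |J1  (J1: last free bond brings effort in)
b1 |J2  (1-jn J2 has f-setter on 0)
b2 |J2  (J2 flow already set via bond 0)
b3 |J3  (1-jn J3 has f-setter on 1)
b4 |J3  (common-f at J3 fixed by 1)

β0 stroke at J1
β1 stroke at J2
β2 stroke at J2
β3 stroke at J3
β4 stroke at J3
β5 stroke at Sf1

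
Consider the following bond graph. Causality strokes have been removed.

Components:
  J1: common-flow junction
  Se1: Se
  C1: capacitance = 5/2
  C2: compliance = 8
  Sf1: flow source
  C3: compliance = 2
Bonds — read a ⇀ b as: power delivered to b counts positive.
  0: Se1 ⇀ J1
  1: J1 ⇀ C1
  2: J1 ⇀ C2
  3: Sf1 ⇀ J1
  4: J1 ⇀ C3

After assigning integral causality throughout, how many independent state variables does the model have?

3  (C1, C2, C3 all integral)

b0 stroke at J1  (Se1 (Se) sets effort on bond)
b3 stroke at Sf1  (Sf1 (Sf) sets flow on bond)
b1 stroke at J1  (J1 flow already set via bond 3)
b2 stroke at J1  (J1 flow already set via bond 3)
b4 stroke at J1  (J1 flow already set via bond 3)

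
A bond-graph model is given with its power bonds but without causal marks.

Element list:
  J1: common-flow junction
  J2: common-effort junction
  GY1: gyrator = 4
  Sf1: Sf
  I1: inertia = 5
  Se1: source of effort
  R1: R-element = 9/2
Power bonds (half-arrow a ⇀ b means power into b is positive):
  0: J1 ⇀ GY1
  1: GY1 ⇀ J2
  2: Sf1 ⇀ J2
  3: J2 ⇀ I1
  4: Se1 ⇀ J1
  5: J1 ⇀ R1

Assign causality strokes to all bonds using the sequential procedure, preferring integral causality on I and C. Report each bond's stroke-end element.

b0 stroke→J1
b1 stroke→J2
b2 stroke→Sf1
b3 stroke→I1
b4 stroke→J1
b5 stroke→R1

#2 stroke at Sf1  (Sf1: flow source, stroke at near end)
#4 stroke at J1  (Se1: effort source, stroke at far end)
#3 stroke at I1  (I1 outputs flow p/I1)
#1 stroke at J2  (J2: last free bond brings effort in)
#0 stroke at J1  (through GY1, causality inverts; strokes same side of GY1)
#5 stroke at R1  (only one flow-in slot at J1)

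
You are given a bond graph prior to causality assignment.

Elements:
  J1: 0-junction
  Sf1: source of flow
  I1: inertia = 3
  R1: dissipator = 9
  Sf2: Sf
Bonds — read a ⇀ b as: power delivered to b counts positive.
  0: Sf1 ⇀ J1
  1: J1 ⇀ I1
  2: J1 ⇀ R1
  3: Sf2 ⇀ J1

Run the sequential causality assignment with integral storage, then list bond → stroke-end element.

bond 0 →Sf1  (Sf1: flow source, stroke at near end)
bond 3 →Sf2  (Sf2 fixes flow; stroke at Sf2)
bond 1 →I1  (I1 outputs flow p/I1)
bond 2 →J1  (only one effort-in slot at J1)

bond 0 |Sf1
bond 1 |I1
bond 2 |J1
bond 3 |Sf2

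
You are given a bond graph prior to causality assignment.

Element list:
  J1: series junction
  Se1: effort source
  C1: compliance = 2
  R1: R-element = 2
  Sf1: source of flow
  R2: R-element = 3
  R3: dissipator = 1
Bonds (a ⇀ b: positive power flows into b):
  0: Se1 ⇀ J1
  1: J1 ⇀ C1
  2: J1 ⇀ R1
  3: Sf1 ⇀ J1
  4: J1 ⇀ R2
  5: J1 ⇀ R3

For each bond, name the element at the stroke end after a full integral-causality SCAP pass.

β0 stroke→J1  (Se1 (Se) sets effort on bond)
β3 stroke→Sf1  (Sf1 fixes flow; stroke at Sf1)
β1 stroke→J1  (common-f at J1 fixed by 3)
β2 stroke→J1  (common-f at J1 fixed by 3)
β4 stroke→J1  (common-f at J1 fixed by 3)
β5 stroke→J1  (1-jn J1 has f-setter on 3)

b0 →J1
b1 →J1
b2 →J1
b3 →Sf1
b4 →J1
b5 →J1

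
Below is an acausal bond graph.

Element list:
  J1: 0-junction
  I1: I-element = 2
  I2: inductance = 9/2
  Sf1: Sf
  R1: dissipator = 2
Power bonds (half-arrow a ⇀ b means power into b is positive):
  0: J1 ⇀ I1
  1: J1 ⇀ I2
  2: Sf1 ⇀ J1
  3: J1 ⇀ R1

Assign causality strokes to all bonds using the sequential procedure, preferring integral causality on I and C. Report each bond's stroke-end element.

#2 stroke→Sf1  (Sf1: flow source, stroke at near end)
#0 stroke→I1  (I1: I, integral causality)
#1 stroke→I2  (I2 outputs flow p/I2)
#3 stroke→J1  (only one effort-in slot at J1)

b0 |I1
b1 |I2
b2 |Sf1
b3 |J1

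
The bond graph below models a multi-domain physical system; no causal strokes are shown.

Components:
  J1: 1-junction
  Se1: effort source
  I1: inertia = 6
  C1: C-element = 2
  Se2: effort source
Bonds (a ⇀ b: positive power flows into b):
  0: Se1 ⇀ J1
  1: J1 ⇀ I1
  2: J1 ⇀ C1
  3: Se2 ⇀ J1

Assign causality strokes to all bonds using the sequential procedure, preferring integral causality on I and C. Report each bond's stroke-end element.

b0 |J1
b1 |I1
b2 |J1
b3 |J1

bond 0 stroke at J1  (Se1 fixes effort; stroke away)
bond 3 stroke at J1  (source Se2 imposes e)
bond 1 stroke at I1  (I1: I, integral causality)
bond 2 stroke at J1  (J1 flow already set via bond 1)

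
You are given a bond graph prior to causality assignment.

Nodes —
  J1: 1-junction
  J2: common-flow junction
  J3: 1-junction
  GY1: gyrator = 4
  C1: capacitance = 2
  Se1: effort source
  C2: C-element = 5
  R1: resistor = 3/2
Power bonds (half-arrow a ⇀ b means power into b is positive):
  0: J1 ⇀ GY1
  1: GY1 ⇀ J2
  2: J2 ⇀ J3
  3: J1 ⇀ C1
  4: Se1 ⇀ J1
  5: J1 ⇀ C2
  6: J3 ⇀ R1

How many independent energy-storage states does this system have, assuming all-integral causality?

2  (C1, C2 all integral)

bond 4 stroke→J1  (Se1 (Se) sets effort on bond)
bond 3 stroke→J1  (C1 integral (e out))
bond 5 stroke→J1  (C2 integral (e out))
bond 0 stroke→GY1  (J1 needs exactly one f-in)
bond 1 stroke→GY1  (GY1 both-in/both-out from 0)
bond 2 stroke→J2  (1-jn J2 has f-setter on 1)
bond 6 stroke→J3  (1-jn J3 has f-setter on 2)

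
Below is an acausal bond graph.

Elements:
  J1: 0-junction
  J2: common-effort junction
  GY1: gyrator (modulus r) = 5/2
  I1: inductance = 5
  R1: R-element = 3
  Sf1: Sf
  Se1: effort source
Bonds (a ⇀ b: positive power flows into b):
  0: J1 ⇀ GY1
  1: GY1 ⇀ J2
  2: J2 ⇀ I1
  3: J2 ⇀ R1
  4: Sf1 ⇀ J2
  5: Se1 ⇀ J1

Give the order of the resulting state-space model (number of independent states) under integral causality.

1  (I1 all integral)

b4 |Sf1  (Sf1: flow source, stroke at near end)
b5 |J1  (Se1 (Se) sets effort on bond)
b0 |GY1  (J1 effort already set via bond 5)
b1 |GY1  (GY GY1: same side as bond 0)
b2 |I1  (I1: I, integral causality)
b3 |J2  (closing 0-jn rule on J2)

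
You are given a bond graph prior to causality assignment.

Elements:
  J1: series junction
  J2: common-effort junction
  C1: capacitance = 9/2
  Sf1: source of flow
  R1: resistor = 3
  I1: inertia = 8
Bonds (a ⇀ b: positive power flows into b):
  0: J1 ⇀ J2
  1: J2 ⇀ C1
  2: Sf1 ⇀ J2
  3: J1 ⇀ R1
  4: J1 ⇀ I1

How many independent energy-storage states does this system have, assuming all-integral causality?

b2 stroke→Sf1  (source Sf1 imposes f)
b1 stroke→J2  (C1 outputs effort q/C1)
b0 stroke→J1  (J2: bond 1 brought effort, rest push out)
b4 stroke→I1  (prefer integral on I1)
b3 stroke→J1  (1-jn J1 has f-setter on 4)

2  (C1, I1 all integral)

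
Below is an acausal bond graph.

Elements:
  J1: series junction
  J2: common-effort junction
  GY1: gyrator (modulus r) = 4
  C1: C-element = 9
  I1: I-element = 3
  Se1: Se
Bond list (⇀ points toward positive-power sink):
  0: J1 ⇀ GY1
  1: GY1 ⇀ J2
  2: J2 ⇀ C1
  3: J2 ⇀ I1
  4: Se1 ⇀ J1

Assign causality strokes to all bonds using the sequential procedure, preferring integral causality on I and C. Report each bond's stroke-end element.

b4 stroke at J1  (Se1: effort source, stroke at far end)
b0 stroke at GY1  (J1: last free bond brings flow in)
b1 stroke at GY1  (GY1 both-in/both-out from 0)
b2 stroke at J2  (C1 outputs effort q/C1)
b3 stroke at I1  (0-jn J2 has e-setter on 2)

#0 stroke at GY1
#1 stroke at GY1
#2 stroke at J2
#3 stroke at I1
#4 stroke at J1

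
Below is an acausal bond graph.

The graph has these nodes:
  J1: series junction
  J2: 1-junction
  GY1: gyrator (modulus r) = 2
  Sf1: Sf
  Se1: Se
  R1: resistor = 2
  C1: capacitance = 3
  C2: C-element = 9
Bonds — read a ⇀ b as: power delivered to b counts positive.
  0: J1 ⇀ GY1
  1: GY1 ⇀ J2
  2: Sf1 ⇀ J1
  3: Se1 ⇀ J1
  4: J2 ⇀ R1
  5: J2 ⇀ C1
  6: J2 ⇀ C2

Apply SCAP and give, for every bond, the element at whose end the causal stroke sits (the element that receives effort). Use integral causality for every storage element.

#0 →J1
#1 →J2
#2 →Sf1
#3 →J1
#4 →R1
#5 →J2
#6 →J2

b2 →Sf1  (Sf1 fixes flow; stroke at Sf1)
b3 →J1  (Se1 (Se) sets effort on bond)
b0 →J1  (J1: bond 2 brought flow, rest push out)
b1 →J2  (through GY1, causality inverts; strokes same side of GY1)
b5 →J2  (prefer integral on C1)
b6 →J2  (C2 integral (e out))
b4 →R1  (only one flow-in slot at J2)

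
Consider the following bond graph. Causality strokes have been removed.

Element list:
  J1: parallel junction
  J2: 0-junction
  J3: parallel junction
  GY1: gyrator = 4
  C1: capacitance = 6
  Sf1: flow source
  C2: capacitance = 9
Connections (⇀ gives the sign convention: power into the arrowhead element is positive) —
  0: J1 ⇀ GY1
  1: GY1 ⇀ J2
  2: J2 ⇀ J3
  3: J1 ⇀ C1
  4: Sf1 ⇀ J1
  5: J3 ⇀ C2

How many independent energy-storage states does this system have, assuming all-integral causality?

2  (C1, C2 all integral)

bond 4 →Sf1  (Sf1 fixes flow; stroke at Sf1)
bond 3 →J1  (C1 integral (e out))
bond 0 →GY1  (J1: bond 3 brought effort, rest push out)
bond 1 →GY1  (through GY1, causality inverts; strokes same side of GY1)
bond 2 →J2  (J2 needs exactly one e-in)
bond 5 →J3  (only one effort-in slot at J3)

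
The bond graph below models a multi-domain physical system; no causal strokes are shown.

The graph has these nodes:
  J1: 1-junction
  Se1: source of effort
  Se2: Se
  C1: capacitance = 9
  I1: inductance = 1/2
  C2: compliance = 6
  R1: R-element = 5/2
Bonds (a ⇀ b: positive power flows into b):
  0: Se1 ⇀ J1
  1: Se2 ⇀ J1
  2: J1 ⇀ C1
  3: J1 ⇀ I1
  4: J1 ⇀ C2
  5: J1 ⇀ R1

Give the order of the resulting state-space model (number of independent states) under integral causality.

β0 stroke→J1  (Se1 fixes effort; stroke away)
β1 stroke→J1  (Se2 fixes effort; stroke away)
β2 stroke→J1  (C1 integral (e out))
β3 stroke→I1  (I1 outputs flow p/I1)
β4 stroke→J1  (J1: bond 3 brought flow, rest push out)
β5 stroke→J1  (common-f at J1 fixed by 3)

3  (C1, C2, I1 all integral)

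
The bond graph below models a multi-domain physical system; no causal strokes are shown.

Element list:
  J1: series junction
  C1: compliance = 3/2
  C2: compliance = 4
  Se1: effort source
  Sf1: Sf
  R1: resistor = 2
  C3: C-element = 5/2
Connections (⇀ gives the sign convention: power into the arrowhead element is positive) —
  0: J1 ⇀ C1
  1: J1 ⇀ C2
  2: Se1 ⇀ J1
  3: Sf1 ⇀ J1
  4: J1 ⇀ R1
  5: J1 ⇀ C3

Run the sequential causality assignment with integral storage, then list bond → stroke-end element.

#0 stroke→J1
#1 stroke→J1
#2 stroke→J1
#3 stroke→Sf1
#4 stroke→J1
#5 stroke→J1

β2 stroke→J1  (Se1 fixes effort; stroke away)
β3 stroke→Sf1  (Sf1 fixes flow; stroke at Sf1)
β0 stroke→J1  (common-f at J1 fixed by 3)
β1 stroke→J1  (J1 flow already set via bond 3)
β4 stroke→J1  (J1 flow already set via bond 3)
β5 stroke→J1  (J1: bond 3 brought flow, rest push out)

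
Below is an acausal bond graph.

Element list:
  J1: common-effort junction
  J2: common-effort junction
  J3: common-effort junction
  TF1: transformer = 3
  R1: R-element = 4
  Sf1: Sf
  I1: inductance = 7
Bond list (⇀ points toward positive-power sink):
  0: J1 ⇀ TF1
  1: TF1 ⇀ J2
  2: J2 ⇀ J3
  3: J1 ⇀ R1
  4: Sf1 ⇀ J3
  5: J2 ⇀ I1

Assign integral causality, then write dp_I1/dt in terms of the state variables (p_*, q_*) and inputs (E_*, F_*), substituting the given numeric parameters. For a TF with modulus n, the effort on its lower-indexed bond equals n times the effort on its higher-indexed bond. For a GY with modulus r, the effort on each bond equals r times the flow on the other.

#4 |Sf1  (Sf1 (Sf) sets flow on bond)
#2 |J3  (closing 0-jn rule on J3)
#5 |I1  (prefer integral on I1)
#1 |J2  (only one effort-in slot at J2)
#0 |TF1  (TF TF1: opposite of bond 1)
#3 |J1  (only one effort-in slot at J1)

dp_I1/dt = 4*F_Sf1/9 - 4*p_I1/63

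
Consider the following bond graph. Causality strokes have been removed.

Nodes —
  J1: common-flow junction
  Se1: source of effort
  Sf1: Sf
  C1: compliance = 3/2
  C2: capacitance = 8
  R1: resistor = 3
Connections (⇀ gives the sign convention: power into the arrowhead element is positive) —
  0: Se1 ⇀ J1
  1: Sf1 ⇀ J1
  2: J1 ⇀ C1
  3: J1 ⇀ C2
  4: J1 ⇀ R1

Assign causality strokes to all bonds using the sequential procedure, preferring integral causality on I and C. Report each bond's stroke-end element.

bond 0 |J1
bond 1 |Sf1
bond 2 |J1
bond 3 |J1
bond 4 |J1

bond 0 stroke at J1  (Se1 (Se) sets effort on bond)
bond 1 stroke at Sf1  (Sf1: flow source, stroke at near end)
bond 2 stroke at J1  (1-jn J1 has f-setter on 1)
bond 3 stroke at J1  (1-jn J1 has f-setter on 1)
bond 4 stroke at J1  (J1 flow already set via bond 1)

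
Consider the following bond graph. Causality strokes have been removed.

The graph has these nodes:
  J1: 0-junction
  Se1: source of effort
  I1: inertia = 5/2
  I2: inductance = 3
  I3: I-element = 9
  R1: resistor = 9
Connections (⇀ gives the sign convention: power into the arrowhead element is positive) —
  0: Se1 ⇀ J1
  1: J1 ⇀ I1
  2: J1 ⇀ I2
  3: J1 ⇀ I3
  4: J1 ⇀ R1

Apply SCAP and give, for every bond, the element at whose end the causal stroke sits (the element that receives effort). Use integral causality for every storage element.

bond 0 stroke→J1
bond 1 stroke→I1
bond 2 stroke→I2
bond 3 stroke→I3
bond 4 stroke→R1

#0 →J1  (Se1 (Se) sets effort on bond)
#1 →I1  (0-jn J1 has e-setter on 0)
#2 →I2  (J1 effort already set via bond 0)
#3 →I3  (J1 effort already set via bond 0)
#4 →R1  (J1 effort already set via bond 0)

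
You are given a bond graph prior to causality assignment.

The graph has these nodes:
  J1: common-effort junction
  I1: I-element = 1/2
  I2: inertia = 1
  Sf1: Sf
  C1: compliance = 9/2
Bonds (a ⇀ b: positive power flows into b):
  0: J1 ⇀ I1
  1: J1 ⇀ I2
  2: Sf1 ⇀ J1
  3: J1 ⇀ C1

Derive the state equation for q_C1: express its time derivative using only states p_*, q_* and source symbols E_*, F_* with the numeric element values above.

#2 |Sf1  (source Sf1 imposes f)
#0 |I1  (I1: I, integral causality)
#1 |I2  (prefer integral on I2)
#3 |J1  (closing 0-jn rule on J1)

dq_C1/dt = F_Sf1 - 2*p_I1 - p_I2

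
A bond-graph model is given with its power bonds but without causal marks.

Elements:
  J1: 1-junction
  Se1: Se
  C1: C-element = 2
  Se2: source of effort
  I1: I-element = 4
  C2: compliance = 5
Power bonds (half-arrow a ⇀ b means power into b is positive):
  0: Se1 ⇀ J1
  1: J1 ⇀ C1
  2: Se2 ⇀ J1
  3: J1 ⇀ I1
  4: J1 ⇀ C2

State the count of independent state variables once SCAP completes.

3  (C1, C2, I1 all integral)

β0 |J1  (Se1 (Se) sets effort on bond)
β2 |J1  (Se2: effort source, stroke at far end)
β1 |J1  (prefer integral on C1)
β3 |I1  (I1: I, integral causality)
β4 |J1  (J1 flow already set via bond 3)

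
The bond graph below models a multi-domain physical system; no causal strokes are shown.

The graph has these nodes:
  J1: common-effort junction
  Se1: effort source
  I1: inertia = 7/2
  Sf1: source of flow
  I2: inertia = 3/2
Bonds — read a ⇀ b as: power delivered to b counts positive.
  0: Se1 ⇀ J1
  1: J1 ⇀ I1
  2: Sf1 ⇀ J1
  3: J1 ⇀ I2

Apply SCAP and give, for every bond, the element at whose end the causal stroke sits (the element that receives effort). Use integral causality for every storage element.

#0 |J1
#1 |I1
#2 |Sf1
#3 |I2

#0 →J1  (source Se1 imposes e)
#2 →Sf1  (Sf1 (Sf) sets flow on bond)
#1 →I1  (J1: bond 0 brought effort, rest push out)
#3 →I2  (0-jn J1 has e-setter on 0)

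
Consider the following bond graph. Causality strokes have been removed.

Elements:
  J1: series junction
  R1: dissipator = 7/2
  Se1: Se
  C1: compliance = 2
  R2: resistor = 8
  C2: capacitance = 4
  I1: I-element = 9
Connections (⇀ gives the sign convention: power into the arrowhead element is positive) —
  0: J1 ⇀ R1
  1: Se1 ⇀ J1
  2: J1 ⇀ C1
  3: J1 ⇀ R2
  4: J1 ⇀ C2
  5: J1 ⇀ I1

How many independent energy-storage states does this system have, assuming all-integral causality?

3  (C1, C2, I1 all integral)

bond 1 stroke at J1  (Se1 (Se) sets effort on bond)
bond 2 stroke at J1  (C1 integral (e out))
bond 4 stroke at J1  (C2: C, integral causality)
bond 5 stroke at I1  (I1 outputs flow p/I1)
bond 0 stroke at J1  (common-f at J1 fixed by 5)
bond 3 stroke at J1  (1-jn J1 has f-setter on 5)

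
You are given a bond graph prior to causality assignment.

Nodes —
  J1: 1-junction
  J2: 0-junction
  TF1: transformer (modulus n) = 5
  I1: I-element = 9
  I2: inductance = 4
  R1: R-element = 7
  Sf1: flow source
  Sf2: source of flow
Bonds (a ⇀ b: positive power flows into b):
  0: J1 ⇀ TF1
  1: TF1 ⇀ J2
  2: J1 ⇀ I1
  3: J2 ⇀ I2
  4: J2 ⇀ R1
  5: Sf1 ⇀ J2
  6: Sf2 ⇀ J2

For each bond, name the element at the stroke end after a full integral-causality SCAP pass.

bond 0 stroke at J1
bond 1 stroke at TF1
bond 2 stroke at I1
bond 3 stroke at I2
bond 4 stroke at J2
bond 5 stroke at Sf1
bond 6 stroke at Sf2

b5 stroke→Sf1  (Sf1: flow source, stroke at near end)
b6 stroke→Sf2  (Sf2 (Sf) sets flow on bond)
b2 stroke→I1  (I1: I, integral causality)
b0 stroke→J1  (J1: bond 2 brought flow, rest push out)
b1 stroke→TF1  (TF TF1: opposite of bond 0)
b3 stroke→I2  (I2: I, integral causality)
b4 stroke→J2  (J2 needs exactly one e-in)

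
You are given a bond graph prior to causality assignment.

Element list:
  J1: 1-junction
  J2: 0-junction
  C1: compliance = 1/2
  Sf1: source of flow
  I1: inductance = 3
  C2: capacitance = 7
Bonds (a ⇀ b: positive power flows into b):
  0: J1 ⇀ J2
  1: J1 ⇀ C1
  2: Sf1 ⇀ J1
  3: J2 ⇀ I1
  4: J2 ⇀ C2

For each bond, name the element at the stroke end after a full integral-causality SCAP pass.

β2 →Sf1  (Sf1 fixes flow; stroke at Sf1)
β0 →J1  (J1: bond 2 brought flow, rest push out)
β1 →J1  (J1: bond 2 brought flow, rest push out)
β3 →I1  (I1 outputs flow p/I1)
β4 →J2  (J2 needs exactly one e-in)

β0 stroke→J1
β1 stroke→J1
β2 stroke→Sf1
β3 stroke→I1
β4 stroke→J2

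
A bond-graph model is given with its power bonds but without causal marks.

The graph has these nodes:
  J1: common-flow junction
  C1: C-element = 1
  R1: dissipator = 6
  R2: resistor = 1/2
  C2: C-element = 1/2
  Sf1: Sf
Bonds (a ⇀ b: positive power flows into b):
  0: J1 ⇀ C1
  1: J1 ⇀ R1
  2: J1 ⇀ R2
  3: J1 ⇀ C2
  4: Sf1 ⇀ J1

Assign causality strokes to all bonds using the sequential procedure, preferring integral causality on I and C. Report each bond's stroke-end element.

#4 stroke at Sf1  (Sf1 (Sf) sets flow on bond)
#0 stroke at J1  (J1 flow already set via bond 4)
#1 stroke at J1  (common-f at J1 fixed by 4)
#2 stroke at J1  (J1 flow already set via bond 4)
#3 stroke at J1  (1-jn J1 has f-setter on 4)

bond 0 stroke→J1
bond 1 stroke→J1
bond 2 stroke→J1
bond 3 stroke→J1
bond 4 stroke→Sf1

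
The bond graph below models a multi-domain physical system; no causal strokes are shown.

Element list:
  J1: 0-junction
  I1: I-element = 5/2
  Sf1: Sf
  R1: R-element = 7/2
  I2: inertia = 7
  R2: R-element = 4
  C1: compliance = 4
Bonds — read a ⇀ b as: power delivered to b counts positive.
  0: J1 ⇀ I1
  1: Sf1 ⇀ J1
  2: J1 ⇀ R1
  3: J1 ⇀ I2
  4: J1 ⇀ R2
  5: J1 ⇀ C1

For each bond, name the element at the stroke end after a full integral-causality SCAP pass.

#0 stroke at I1
#1 stroke at Sf1
#2 stroke at R1
#3 stroke at I2
#4 stroke at R2
#5 stroke at J1

bond 1 stroke at Sf1  (source Sf1 imposes f)
bond 0 stroke at I1  (I1: I, integral causality)
bond 3 stroke at I2  (I2 outputs flow p/I2)
bond 5 stroke at J1  (prefer integral on C1)
bond 2 stroke at R1  (J1: bond 5 brought effort, rest push out)
bond 4 stroke at R2  (0-jn J1 has e-setter on 5)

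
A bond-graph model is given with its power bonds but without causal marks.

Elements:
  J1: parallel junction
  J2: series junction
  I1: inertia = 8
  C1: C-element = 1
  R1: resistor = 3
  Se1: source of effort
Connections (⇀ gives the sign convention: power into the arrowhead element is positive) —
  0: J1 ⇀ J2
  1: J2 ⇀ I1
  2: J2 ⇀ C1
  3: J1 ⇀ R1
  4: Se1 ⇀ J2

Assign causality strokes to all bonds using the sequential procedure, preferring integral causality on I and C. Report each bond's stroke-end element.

bond 4 |J2  (Se1: effort source, stroke at far end)
bond 1 |I1  (I1 outputs flow p/I1)
bond 0 |J2  (J2 flow already set via bond 1)
bond 2 |J2  (common-f at J2 fixed by 1)
bond 3 |J1  (closing 0-jn rule on J1)

#0 stroke at J2
#1 stroke at I1
#2 stroke at J2
#3 stroke at J1
#4 stroke at J2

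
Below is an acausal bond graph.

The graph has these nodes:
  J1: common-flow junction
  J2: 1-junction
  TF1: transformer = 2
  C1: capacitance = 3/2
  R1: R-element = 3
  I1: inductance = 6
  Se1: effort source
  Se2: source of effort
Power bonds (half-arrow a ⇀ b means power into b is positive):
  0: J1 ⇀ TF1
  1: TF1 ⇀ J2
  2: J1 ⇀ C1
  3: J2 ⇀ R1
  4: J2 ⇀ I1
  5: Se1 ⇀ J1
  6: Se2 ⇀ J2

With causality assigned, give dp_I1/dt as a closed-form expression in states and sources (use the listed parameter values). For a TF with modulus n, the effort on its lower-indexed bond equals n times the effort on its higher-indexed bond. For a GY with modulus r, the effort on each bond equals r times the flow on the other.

dp_I1/dt = E_Se1/2 + E_Se2 - p_I1/2 - q_C1/3

bond 5 |J1  (source Se1 imposes e)
bond 6 |J2  (Se2 fixes effort; stroke away)
bond 2 |J1  (C1 integral (e out))
bond 0 |TF1  (J1 needs exactly one f-in)
bond 1 |J2  (TF1: transformer flips bond 0)
bond 4 |I1  (I1 outputs flow p/I1)
bond 3 |J2  (J2: bond 4 brought flow, rest push out)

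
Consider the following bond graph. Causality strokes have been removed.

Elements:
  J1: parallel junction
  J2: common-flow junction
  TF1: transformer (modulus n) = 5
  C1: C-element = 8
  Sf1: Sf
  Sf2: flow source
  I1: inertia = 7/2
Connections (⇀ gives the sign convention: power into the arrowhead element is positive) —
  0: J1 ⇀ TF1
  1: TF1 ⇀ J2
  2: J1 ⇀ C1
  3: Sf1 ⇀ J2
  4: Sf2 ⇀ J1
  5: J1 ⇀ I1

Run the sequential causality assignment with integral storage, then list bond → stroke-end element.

bond 3 |Sf1  (Sf1 fixes flow; stroke at Sf1)
bond 4 |Sf2  (Sf2: flow source, stroke at near end)
bond 1 |J2  (common-f at J2 fixed by 3)
bond 0 |TF1  (TF TF1: opposite of bond 1)
bond 2 |J1  (C1 outputs effort q/C1)
bond 5 |I1  (J1: bond 2 brought effort, rest push out)

bond 0 stroke at TF1
bond 1 stroke at J2
bond 2 stroke at J1
bond 3 stroke at Sf1
bond 4 stroke at Sf2
bond 5 stroke at I1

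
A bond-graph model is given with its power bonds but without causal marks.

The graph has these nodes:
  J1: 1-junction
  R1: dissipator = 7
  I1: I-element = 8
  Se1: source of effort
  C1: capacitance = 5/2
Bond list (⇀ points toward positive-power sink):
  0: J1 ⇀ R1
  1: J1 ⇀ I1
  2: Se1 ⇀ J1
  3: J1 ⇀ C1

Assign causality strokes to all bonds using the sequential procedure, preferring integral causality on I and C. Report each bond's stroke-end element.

b2 |J1  (Se1 fixes effort; stroke away)
b1 |I1  (I1 outputs flow p/I1)
b0 |J1  (common-f at J1 fixed by 1)
b3 |J1  (J1: bond 1 brought flow, rest push out)

b0 |J1
b1 |I1
b2 |J1
b3 |J1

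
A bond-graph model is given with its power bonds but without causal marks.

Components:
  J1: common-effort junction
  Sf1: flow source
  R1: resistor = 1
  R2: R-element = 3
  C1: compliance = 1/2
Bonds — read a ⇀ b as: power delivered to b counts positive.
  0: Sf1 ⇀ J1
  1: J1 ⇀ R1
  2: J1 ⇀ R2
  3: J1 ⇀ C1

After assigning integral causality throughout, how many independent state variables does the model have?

1  (C1 all integral)

β0 →Sf1  (Sf1 (Sf) sets flow on bond)
β3 →J1  (C1: C, integral causality)
β1 →R1  (J1 effort already set via bond 3)
β2 →R2  (0-jn J1 has e-setter on 3)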